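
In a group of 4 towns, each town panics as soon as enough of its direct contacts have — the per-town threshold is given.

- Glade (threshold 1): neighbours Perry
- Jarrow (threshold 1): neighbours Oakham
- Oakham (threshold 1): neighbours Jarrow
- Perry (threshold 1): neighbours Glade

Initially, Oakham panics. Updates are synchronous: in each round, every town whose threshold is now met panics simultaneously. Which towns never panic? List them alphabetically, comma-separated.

Glade, Perry

Round 1 — Oakham panics (initial).
Round 2 — checking thresholds:
  Jarrow: 1 of 1 neighbours ≥ 1, panics.
Round 3 — no new panics; cascade stops.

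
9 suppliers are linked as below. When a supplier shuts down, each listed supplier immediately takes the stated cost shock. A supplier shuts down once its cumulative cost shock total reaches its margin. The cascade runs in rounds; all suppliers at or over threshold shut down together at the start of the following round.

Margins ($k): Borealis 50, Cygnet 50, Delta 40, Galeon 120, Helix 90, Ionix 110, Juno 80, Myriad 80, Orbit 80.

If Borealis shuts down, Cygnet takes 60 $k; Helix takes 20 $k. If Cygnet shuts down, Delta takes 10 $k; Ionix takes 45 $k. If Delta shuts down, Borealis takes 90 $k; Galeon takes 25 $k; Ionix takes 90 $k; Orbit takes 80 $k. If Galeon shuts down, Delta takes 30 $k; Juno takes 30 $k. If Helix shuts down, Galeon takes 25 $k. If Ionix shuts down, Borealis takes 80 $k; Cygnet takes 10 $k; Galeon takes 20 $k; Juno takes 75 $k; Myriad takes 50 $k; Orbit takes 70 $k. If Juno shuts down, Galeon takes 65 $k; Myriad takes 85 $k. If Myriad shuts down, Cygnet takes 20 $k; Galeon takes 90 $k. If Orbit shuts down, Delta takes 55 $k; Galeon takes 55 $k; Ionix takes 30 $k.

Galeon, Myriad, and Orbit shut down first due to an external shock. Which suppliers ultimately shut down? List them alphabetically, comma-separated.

Round 1 — Galeon, Myriad, Orbit shut down (initial).
  Cygnet: +20 → 20 < 50
  Delta: +30+55 → 85 ≥ 40
  Ionix: +30 → 30 < 110
  Juno: +30 → 30 < 80
Round 2 — Delta shuts down.
  Borealis: +90 → 90 ≥ 50
  Ionix: +90 → 120 ≥ 110
Round 3 — Borealis, Ionix shut down.
  Cygnet: +60+10 → 90 ≥ 50
  Helix: +20 → 20 < 90
  Juno: +75 → 105 ≥ 80
Round 4 — Cygnet, Juno shut down.
No further shutdowns.

Borealis, Cygnet, Delta, Galeon, Ionix, Juno, Myriad, Orbit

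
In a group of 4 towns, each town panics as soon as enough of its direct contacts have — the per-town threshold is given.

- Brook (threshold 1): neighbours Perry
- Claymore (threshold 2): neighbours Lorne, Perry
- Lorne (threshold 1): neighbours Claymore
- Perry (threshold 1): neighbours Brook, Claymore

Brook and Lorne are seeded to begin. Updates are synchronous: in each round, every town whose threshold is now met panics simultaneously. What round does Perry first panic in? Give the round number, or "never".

2

Round 1 — Brook, Lorne panic (initial).
Round 2 — checking thresholds:
  Claymore: 1 of 2 neighbours < 2, not yet.
  Perry: 1 of 2 neighbours ≥ 1, panics.
Round 3 — checking thresholds:
  Claymore: 2 of 2 neighbours ≥ 2, panics.
Round 4 — no new panics; cascade stops.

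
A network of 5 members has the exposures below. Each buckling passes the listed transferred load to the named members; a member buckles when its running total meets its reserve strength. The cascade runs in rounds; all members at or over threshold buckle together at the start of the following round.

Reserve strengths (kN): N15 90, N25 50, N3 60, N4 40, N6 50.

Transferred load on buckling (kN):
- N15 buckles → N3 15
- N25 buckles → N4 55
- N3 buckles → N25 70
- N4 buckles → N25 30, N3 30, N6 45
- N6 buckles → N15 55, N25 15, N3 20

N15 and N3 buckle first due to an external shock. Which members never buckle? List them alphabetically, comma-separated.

N6

Round 1 — N15, N3 buckle (initial).
  N25: +70 → 70 ≥ 50
Round 2 — N25 buckles.
  N4: +55 → 55 ≥ 40
Round 3 — N4 buckles.
  N6: +45 → 45 < 50
No further bucklings.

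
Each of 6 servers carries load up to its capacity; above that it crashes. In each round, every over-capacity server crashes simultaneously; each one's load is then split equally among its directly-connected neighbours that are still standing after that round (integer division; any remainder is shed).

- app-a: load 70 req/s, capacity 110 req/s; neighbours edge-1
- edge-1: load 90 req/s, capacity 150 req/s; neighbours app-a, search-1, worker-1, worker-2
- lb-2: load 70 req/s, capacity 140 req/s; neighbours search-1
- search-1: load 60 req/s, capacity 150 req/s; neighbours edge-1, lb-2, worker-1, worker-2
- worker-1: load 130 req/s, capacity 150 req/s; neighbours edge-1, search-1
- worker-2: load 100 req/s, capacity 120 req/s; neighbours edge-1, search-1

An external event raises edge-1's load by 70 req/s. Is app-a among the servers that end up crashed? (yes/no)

Round 1 — edge-1 at 160 > 150. edge-1 crashes.
  edge-1 sheds 160 req/s to app-a, search-1, worker-1, worker-2: 40 each.
    app-a: 70+40 = 110 ≤ 110
    search-1: 60+40 = 100 ≤ 150
    worker-1: 130+40 = 170 > 150
    worker-2: 100+40 = 140 > 120
Round 2 — worker-1, worker-2 crash.
  worker-1 sheds 170 req/s to search-1: 170 each.
    search-1: 100+170 = 270 > 150
  worker-2 sheds 140 req/s to search-1: 140 each.
    search-1: 270+140 = 410 > 150
Round 3 — search-1 crashes.
  search-1 sheds 410 req/s to lb-2: 410 each.
    lb-2: 70+410 = 480 > 140
Round 4 — lb-2 crashes.
  lb-2 sheds 480 req/s: no online neighbours, lost.
No further crashes.

no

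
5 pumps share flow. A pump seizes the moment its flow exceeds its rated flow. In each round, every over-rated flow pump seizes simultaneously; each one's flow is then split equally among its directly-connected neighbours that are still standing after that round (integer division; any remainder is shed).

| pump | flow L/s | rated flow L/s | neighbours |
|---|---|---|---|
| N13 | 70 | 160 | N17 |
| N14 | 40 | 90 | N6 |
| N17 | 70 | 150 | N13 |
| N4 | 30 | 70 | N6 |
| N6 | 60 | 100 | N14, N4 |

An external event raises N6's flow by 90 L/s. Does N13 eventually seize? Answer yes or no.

no

Round 1 — N6 at 150 > 100. N6 seizes.
  N6 sheds 150 L/s to N14, N4: 75 each.
    N14: 40+75 = 115 > 90
    N4: 30+75 = 105 > 70
Round 2 — N14, N4 seize.
  N14 sheds 115 L/s: no online neighbours, lost.
  N4 sheds 105 L/s: no online neighbours, lost.
No further seizures.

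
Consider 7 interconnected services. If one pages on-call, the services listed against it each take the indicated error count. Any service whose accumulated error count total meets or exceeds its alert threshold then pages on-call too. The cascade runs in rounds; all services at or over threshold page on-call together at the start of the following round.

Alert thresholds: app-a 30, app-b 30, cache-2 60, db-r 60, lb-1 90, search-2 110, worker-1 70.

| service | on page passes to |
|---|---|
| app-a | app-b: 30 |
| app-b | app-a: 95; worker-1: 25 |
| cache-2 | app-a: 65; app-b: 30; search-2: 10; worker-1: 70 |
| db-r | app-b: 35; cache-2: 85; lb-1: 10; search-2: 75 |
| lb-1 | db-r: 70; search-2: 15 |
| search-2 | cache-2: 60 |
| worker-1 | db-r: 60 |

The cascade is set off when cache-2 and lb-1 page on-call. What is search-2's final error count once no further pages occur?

Round 1 — cache-2, lb-1 page on-call (initial).
  app-a: +65 → 65 ≥ 30
  app-b: +30 → 30 ≥ 30
  db-r: +70 → 70 ≥ 60
  search-2: +10+15 → 25 < 110
  worker-1: +70 → 70 ≥ 70
Round 2 — app-a, app-b, db-r, worker-1 page on-call.
  search-2: +75 → 100 < 110
No further pages.

100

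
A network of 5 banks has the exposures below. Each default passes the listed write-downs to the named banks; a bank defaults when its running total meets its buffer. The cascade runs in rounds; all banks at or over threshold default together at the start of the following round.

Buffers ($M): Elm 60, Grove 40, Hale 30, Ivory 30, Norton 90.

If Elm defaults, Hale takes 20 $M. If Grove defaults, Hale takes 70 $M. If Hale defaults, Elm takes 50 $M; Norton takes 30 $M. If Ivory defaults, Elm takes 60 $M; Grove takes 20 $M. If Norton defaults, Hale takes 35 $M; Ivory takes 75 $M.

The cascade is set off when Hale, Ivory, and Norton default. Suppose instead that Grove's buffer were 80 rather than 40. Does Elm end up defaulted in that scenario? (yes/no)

With Grove's buffer at 80:
Round 1 — Hale, Ivory, Norton default (initial).
  Elm: +50+60 → 110 ≥ 60
  Grove: +20 → 20 < 80
Round 2 — Elm defaults.
No further defaults.

yes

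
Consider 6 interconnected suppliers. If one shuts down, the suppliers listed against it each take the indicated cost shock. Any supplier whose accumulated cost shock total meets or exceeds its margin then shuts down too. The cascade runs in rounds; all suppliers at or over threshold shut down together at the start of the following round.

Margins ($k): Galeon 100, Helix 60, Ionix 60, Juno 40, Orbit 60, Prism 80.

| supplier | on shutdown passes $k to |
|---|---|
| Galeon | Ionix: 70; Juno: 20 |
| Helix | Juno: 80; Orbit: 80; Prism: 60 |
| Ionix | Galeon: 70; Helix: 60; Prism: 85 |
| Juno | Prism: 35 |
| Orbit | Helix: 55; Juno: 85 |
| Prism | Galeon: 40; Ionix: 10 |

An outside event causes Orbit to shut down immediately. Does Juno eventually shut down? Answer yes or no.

yes

Round 1 — Orbit shuts down (initial).
  Helix: +55 → 55 < 60
  Juno: +85 → 85 ≥ 40
Round 2 — Juno shuts down.
  Prism: +35 → 35 < 80
No further shutdowns.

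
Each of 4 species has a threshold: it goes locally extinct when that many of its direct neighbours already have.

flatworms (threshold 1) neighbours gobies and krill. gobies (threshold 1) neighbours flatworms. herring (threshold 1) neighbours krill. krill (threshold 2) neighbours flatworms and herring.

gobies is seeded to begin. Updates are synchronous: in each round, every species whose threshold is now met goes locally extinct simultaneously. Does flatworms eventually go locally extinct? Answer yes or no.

Round 1 — gobies goes locally extinct (initial).
Round 2 — checking thresholds:
  flatworms: 1 of 2 neighbours ≥ 1, goes locally extinct.
Round 3 — no new extinctions; cascade stops.

yes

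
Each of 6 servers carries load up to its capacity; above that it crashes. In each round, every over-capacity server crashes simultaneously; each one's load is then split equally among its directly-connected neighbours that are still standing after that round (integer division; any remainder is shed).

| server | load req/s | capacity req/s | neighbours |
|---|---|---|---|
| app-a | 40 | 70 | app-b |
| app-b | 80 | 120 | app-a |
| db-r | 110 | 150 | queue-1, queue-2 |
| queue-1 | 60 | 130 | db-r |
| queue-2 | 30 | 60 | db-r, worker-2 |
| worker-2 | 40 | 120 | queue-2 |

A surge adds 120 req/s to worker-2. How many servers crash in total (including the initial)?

Round 1 — worker-2 at 160 > 120. worker-2 crashes.
  worker-2 sheds 160 req/s to queue-2: 160 each.
    queue-2: 30+160 = 190 > 60
Round 2 — queue-2 crashes.
  queue-2 sheds 190 req/s to db-r: 190 each.
    db-r: 110+190 = 300 > 150
Round 3 — db-r crashes.
  db-r sheds 300 req/s to queue-1: 300 each.
    queue-1: 60+300 = 360 > 130
Round 4 — queue-1 crashes.
  queue-1 sheds 360 req/s: no online neighbours, lost.
No further crashes.

4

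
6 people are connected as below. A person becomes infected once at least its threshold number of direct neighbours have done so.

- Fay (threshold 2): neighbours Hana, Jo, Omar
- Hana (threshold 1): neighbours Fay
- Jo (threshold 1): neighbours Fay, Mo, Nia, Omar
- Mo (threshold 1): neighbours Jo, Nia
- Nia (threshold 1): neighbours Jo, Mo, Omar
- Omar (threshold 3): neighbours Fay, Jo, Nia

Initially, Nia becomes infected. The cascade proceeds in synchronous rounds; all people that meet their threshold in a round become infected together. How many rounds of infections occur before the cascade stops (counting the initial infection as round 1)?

2

Round 1 — Nia becomes infected (initial).
Round 2 — checking thresholds:
  Jo: 1 of 4 neighbours ≥ 1, becomes infected.
  Mo: 1 of 2 neighbours ≥ 1, becomes infected.
  Omar: 1 of 3 neighbours < 3, below threshold.
Round 3 — no new infections; cascade stops.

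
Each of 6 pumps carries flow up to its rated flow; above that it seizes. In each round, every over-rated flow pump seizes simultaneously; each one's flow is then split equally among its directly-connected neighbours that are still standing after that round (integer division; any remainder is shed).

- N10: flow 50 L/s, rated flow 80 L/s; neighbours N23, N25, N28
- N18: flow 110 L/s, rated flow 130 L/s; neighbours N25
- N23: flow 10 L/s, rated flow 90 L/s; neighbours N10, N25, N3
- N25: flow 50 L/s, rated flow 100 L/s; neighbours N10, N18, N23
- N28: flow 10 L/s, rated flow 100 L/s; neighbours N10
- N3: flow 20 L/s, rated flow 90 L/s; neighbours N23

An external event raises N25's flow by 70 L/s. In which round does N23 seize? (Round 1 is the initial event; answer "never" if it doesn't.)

Round 1 — N25 at 120 > 100. N25 seizes.
  N25 sheds 120 L/s to N10, N18, N23: 40 each.
    N10: 50+40 = 90 > 80
    N18: 110+40 = 150 > 130
    N23: 10+40 = 50 ≤ 90
Round 2 — N10, N18 seize.
  N10 sheds 90 L/s to N23, N28: 45 each.
    N23: 50+45 = 95 > 90
    N28: 10+45 = 55 ≤ 100
  N18 sheds 150 L/s: no online neighbours, lost.
Round 3 — N23 seizes.
  N23 sheds 95 L/s to N3: 95 each.
    N3: 20+95 = 115 > 90
Round 4 — N3 seizes.
  N3 sheds 115 L/s: no online neighbours, lost.
No further seizures.

3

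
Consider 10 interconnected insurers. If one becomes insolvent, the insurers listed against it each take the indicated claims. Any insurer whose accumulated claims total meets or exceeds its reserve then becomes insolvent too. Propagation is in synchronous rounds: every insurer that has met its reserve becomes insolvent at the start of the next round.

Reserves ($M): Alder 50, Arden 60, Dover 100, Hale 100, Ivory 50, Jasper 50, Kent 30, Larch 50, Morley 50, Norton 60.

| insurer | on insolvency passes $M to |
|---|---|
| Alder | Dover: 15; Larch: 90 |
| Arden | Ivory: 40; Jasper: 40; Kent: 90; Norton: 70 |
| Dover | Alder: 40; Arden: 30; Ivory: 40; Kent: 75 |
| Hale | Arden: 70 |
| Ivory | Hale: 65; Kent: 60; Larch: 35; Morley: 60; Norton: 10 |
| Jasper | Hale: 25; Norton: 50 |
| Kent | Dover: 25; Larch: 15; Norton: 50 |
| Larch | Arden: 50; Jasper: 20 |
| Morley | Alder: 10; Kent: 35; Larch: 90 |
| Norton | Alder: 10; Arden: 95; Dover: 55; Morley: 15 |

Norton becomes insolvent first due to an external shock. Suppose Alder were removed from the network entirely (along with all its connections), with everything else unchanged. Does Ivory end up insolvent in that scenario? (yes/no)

no

With Alder removed:
Round 1 — Norton becomes insolvent (initial).
  Arden: +95 → 95 ≥ 60
  Dover: +55 → 55 < 100
  Morley: +15 → 15 < 50
Round 2 — Arden becomes insolvent.
  Ivory: +40 → 40 < 50
  Jasper: +40 → 40 < 50
  Kent: +90 → 90 ≥ 30
Round 3 — Kent becomes insolvent.
  Dover: +25 → 80 < 100
  Larch: +15 → 15 < 50
No further insolvencies.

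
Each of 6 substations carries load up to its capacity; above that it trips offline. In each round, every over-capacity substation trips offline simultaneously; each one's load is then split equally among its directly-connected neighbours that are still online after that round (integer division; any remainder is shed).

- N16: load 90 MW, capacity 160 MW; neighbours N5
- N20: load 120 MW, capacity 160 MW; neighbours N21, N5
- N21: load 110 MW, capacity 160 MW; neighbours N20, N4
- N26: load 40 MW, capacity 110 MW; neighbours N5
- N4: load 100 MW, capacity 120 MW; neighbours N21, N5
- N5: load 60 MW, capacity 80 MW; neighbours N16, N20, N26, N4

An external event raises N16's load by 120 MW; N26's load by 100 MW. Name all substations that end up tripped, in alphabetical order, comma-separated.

N16, N20, N21, N26, N4, N5

Round 1 — N16 at 210 > 160; N26 at 140 > 110. N16, N26 trip offline.
  N16 sheds 210 MW to N5: 210 each.
    N5: 60+210 = 270 > 80
  N26 sheds 140 MW to N5: 140 each.
    N5: 270+140 = 410 > 80
Round 2 — N5 trips offline.
  N5 sheds 410 MW to N20, N4: 205 each.
    N20: 120+205 = 325 > 160
    N4: 100+205 = 305 > 120
Round 3 — N20, N4 trip offline.
  N20 sheds 325 MW to N21: 325 each.
    N21: 110+325 = 435 > 160
  N4 sheds 305 MW to N21: 305 each.
    N21: 435+305 = 740 > 160
Round 4 — N21 trips offline.
  N21 sheds 740 MW: no online neighbours, lost.
No further trips.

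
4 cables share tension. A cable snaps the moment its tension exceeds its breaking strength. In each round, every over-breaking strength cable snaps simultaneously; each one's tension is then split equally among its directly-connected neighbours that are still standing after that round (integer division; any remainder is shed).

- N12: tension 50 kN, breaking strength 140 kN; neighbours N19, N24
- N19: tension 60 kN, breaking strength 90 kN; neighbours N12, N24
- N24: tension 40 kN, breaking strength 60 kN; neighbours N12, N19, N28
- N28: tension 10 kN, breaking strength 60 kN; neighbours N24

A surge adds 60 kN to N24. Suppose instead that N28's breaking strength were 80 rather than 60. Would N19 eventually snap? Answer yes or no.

With N28's breaking strength at 80:
Round 1 — N24 at 100 > 60. N24 snaps.
  N24 sheds 100 kN to N12, N19, N28: 33 each (1 lost).
    N12: 50+33 = 83 ≤ 140
    N19: 60+33 = 93 > 90
    N28: 10+33 = 43 ≤ 80
Round 2 — N19 snaps.
  N19 sheds 93 kN to N12: 93 each.
    N12: 83+93 = 176 > 140
Round 3 — N12 snaps.
  N12 sheds 176 kN: no online neighbours, lost.
No further breaks.

yes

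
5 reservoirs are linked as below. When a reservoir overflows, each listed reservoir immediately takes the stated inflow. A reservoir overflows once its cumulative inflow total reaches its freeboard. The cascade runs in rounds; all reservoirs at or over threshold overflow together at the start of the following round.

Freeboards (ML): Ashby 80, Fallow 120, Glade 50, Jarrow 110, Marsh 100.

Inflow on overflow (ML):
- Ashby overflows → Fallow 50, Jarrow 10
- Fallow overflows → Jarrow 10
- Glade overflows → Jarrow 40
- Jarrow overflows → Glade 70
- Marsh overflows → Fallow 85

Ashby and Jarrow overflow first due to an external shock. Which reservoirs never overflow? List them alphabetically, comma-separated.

Round 1 — Ashby, Jarrow overflow (initial).
  Fallow: +50 → 50 < 120
  Glade: +70 → 70 ≥ 50
Round 2 — Glade overflows.
No further overflows.

Fallow, Marsh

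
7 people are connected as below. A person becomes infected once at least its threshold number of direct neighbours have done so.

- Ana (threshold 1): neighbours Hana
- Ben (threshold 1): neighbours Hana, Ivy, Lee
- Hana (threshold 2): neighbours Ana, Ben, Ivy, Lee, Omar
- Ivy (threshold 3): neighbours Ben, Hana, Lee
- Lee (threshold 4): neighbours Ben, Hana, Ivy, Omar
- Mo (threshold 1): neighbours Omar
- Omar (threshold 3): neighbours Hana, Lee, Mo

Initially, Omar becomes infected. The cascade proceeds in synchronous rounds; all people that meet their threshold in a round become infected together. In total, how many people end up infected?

Round 1 — Omar becomes infected (initial).
Round 2 — checking thresholds:
  Hana: 1 of 5 neighbours < 2, not yet.
  Lee: 1 of 4 neighbours < 4, not yet.
  Mo: 1 of 1 neighbours ≥ 1, becomes infected.
Round 3 — no new infections; cascade stops.

2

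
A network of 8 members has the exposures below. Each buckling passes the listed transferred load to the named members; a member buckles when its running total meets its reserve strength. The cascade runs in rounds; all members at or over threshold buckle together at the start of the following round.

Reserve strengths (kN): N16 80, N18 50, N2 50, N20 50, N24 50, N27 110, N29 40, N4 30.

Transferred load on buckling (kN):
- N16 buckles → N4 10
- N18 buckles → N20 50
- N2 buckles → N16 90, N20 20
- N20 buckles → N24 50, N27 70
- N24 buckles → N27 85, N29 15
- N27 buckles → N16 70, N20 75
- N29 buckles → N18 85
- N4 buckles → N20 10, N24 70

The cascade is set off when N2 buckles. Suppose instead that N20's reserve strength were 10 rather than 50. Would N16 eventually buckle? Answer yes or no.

With N20's reserve strength at 10:
Round 1 — N2 buckles (initial).
  N16: +90 → 90 ≥ 80
  N20: +20 → 20 ≥ 10
Round 2 — N16, N20 buckle.
  N24: +50 → 50 ≥ 50
  N27: +70 → 70 < 110
  N4: +10 → 10 < 30
Round 3 — N24 buckles.
  N27: +85 → 155 ≥ 110
  N29: +15 → 15 < 40
Round 4 — N27 buckles.
No further bucklings.

yes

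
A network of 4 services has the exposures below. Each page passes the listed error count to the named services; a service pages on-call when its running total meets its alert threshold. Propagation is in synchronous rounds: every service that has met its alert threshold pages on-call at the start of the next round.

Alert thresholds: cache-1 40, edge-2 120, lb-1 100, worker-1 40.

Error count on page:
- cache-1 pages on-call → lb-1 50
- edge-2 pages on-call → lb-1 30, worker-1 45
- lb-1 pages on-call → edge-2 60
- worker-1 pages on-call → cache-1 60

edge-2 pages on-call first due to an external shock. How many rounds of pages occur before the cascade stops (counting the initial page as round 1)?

3

Round 1 — edge-2 pages on-call (initial).
  lb-1: +30 → 30 < 100
  worker-1: +45 → 45 ≥ 40
Round 2 — worker-1 pages on-call.
  cache-1: +60 → 60 ≥ 40
Round 3 — cache-1 pages on-call.
  lb-1: +50 → 80 < 100
No further pages.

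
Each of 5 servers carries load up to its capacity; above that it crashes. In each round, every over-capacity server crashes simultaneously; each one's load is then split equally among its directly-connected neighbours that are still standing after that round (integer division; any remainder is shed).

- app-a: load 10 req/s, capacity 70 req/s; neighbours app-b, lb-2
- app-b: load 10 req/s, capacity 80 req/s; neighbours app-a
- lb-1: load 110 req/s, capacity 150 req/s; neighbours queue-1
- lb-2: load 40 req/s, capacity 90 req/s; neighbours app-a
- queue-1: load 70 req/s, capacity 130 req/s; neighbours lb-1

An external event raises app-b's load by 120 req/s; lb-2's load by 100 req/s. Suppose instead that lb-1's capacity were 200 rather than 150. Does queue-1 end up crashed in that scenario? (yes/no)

With lb-1's capacity at 200:
Round 1 — app-b at 130 > 80; lb-2 at 140 > 90. app-b, lb-2 crash.
  app-b sheds 130 req/s to app-a: 130 each.
    app-a: 10+130 = 140 > 70
  lb-2 sheds 140 req/s to app-a: 140 each.
    app-a: 140+140 = 280 > 70
Round 2 — app-a crashes.
  app-a sheds 280 req/s: no online neighbours, lost.
No further crashes.

no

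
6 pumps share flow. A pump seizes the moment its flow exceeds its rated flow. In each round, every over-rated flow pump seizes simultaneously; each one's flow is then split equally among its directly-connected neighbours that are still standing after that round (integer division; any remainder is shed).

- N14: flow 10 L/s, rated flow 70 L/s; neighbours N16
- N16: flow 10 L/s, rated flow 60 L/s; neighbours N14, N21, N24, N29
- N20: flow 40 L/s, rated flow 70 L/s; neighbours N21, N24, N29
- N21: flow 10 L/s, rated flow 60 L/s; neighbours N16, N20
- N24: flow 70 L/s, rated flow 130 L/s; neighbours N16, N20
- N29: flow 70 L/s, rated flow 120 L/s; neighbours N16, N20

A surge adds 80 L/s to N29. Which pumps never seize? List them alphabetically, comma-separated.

Round 1 — N29 at 150 > 120. N29 seizes.
  N29 sheds 150 L/s to N16, N20: 75 each.
    N16: 10+75 = 85 > 60
    N20: 40+75 = 115 > 70
Round 2 — N16, N20 seize.
  N16 sheds 85 L/s to N14, N21, N24: 28 each (1 lost).
    N14: 10+28 = 38 ≤ 70
    N21: 10+28 = 38 ≤ 60
    N24: 70+28 = 98 ≤ 130
  N20 sheds 115 L/s to N21, N24: 57 each (1 lost).
    N21: 38+57 = 95 > 60
    N24: 98+57 = 155 > 130
Round 3 — N21, N24 seize.
  N21 sheds 95 L/s: no online neighbours, lost.
  N24 sheds 155 L/s: no online neighbours, lost.
No further seizures.

N14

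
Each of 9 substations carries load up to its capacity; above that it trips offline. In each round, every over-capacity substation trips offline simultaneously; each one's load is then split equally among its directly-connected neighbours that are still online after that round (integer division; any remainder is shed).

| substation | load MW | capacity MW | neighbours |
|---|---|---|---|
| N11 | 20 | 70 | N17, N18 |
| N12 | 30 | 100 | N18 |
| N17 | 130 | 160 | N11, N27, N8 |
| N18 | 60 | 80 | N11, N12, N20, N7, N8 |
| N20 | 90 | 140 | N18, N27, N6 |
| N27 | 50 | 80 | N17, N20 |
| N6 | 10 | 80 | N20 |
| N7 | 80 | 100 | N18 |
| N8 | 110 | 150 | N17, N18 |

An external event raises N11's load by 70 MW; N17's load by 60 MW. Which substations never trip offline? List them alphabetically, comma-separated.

N12

Round 1 — N11 at 90 > 70; N17 at 190 > 160. N11, N17 trip offline.
  N11 sheds 90 MW to N18: 90 each.
    N18: 60+90 = 150 > 80
  N17 sheds 190 MW to N27, N8: 95 each.
    N27: 50+95 = 145 > 80
    N8: 110+95 = 205 > 150
Round 2 — N18, N27, N8 trip offline.
  N18 sheds 150 MW to N12, N20, N7: 50 each.
    N12: 30+50 = 80 ≤ 100
    N20: 90+50 = 140 ≤ 140
    N7: 80+50 = 130 > 100
  N27 sheds 145 MW to N20: 145 each.
    N20: 140+145 = 285 > 140
  N8 sheds 205 MW: no online neighbours, lost.
Round 3 — N20, N7 trip offline.
  N20 sheds 285 MW to N6: 285 each.
    N6: 10+285 = 295 > 80
  N7 sheds 130 MW: no online neighbours, lost.
Round 4 — N6 trips offline.
  N6 sheds 295 MW: no online neighbours, lost.
No further trips.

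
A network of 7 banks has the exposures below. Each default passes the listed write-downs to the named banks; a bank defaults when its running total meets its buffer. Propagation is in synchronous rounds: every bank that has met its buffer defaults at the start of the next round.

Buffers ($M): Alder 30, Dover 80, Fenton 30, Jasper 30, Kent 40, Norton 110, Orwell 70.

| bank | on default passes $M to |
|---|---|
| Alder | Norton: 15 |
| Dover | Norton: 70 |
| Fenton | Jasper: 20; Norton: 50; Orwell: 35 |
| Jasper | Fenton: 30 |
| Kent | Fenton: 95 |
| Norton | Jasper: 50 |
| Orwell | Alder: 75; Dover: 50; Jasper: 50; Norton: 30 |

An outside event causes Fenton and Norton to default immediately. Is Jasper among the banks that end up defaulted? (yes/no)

yes

Round 1 — Fenton, Norton default (initial).
  Jasper: +20+50 → 70 ≥ 30
  Orwell: +35 → 35 < 70
Round 2 — Jasper defaults.
No further defaults.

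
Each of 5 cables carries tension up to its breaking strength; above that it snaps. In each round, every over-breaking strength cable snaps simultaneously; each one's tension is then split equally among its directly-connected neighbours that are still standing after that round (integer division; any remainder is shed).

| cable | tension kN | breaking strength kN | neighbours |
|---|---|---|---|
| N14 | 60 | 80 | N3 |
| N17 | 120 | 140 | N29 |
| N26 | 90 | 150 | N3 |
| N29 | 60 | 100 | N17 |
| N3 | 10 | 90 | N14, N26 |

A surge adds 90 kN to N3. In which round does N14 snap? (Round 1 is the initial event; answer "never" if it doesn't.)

Round 1 — N3 at 100 > 90. N3 snaps.
  N3 sheds 100 kN to N14, N26: 50 each.
    N14: 60+50 = 110 > 80
    N26: 90+50 = 140 ≤ 150
Round 2 — N14 snaps.
  N14 sheds 110 kN: no online neighbours, lost.
No further breaks.

2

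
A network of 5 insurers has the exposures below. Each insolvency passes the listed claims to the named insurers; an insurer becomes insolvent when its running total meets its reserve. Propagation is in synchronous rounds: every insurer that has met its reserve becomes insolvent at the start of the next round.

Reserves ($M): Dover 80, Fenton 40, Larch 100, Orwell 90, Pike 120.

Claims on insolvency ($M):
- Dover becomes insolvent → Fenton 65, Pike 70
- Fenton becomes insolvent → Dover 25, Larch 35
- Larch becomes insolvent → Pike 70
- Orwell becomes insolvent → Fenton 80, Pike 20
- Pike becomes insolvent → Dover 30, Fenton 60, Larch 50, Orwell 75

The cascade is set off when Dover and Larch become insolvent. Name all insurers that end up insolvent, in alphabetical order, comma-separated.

Round 1 — Dover, Larch become insolvent (initial).
  Fenton: +65 → 65 ≥ 40
  Pike: +70+70 → 140 ≥ 120
Round 2 — Fenton, Pike become insolvent.
  Orwell: +75 → 75 < 90
No further insolvencies.

Dover, Fenton, Larch, Pike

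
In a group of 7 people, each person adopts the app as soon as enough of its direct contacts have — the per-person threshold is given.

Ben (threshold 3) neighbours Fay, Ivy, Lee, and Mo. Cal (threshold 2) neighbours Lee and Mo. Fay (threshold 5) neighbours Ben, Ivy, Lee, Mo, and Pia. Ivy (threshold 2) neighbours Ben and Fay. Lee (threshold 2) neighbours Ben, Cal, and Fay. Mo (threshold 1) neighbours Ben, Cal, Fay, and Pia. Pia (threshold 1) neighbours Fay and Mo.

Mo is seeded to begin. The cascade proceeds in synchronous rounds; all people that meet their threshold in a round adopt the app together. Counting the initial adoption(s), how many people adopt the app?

Round 1 — Mo adopts the app (initial).
Round 2 — checking thresholds:
  Ben: 1 of 4 neighbours < 3, holds.
  Cal: 1 of 2 neighbours < 2, holds.
  Fay: 1 of 5 neighbours < 5, holds.
  Pia: 1 of 2 neighbours ≥ 1, adopts the app.
Round 3 — no new adoptions; cascade stops.

2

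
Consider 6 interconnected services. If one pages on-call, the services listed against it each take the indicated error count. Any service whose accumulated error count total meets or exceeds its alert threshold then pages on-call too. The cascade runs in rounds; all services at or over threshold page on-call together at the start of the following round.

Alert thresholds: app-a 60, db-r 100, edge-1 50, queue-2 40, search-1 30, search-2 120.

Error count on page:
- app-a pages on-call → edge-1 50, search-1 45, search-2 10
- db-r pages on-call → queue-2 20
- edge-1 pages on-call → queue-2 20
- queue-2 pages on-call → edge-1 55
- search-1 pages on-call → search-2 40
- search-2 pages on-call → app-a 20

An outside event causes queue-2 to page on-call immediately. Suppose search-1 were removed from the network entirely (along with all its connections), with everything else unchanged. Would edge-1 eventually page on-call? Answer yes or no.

yes

With search-1 removed:
Round 1 — queue-2 pages on-call (initial).
  edge-1: +55 → 55 ≥ 50
Round 2 — edge-1 pages on-call.
No further pages.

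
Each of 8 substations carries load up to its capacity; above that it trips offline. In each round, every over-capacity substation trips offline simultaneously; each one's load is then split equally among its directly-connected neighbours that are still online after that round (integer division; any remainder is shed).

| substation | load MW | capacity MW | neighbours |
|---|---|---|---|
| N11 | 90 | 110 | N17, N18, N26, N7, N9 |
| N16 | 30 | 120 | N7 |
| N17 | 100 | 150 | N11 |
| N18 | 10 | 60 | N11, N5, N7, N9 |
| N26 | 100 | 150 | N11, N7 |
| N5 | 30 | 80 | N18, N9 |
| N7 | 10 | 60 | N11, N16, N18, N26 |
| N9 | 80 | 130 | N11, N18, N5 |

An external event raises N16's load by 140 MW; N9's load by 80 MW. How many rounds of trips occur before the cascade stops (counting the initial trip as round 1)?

3

Round 1 — N16 at 170 > 120; N9 at 160 > 130. N16, N9 trip offline.
  N16 sheds 170 MW to N7: 170 each.
    N7: 10+170 = 180 > 60
  N9 sheds 160 MW to N11, N18, N5: 53 each (1 lost).
    N11: 90+53 = 143 > 110
    N18: 10+53 = 63 > 60
    N5: 30+53 = 83 > 80
Round 2 — N11, N18, N5, N7 trip offline.
  N11 sheds 143 MW to N17, N26: 71 each (1 lost).
    N17: 100+71 = 171 > 150
    N26: 100+71 = 171 > 150
  N18 sheds 63 MW: no online neighbours, lost.
  N5 sheds 83 MW: no online neighbours, lost.
  N7 sheds 180 MW to N26: 180 each.
    N26: 171+180 = 351 > 150
Round 3 — N17, N26 trip offline.
  N17 sheds 171 MW: no online neighbours, lost.
  N26 sheds 351 MW: no online neighbours, lost.
No further trips.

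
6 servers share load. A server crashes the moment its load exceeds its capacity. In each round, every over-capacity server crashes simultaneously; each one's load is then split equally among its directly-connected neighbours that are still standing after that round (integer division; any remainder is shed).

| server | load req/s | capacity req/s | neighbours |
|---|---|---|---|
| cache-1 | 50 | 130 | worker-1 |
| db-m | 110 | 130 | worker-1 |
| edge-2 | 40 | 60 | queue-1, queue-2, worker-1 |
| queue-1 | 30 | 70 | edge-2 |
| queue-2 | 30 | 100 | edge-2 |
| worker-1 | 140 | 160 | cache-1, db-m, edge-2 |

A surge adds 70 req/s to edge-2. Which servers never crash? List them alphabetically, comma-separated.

Round 1 — edge-2 at 110 > 60. edge-2 crashes.
  edge-2 sheds 110 req/s to queue-1, queue-2, worker-1: 36 each (2 lost).
    queue-1: 30+36 = 66 ≤ 70
    queue-2: 30+36 = 66 ≤ 100
    worker-1: 140+36 = 176 > 160
Round 2 — worker-1 crashes.
  worker-1 sheds 176 req/s to cache-1, db-m: 88 each.
    cache-1: 50+88 = 138 > 130
    db-m: 110+88 = 198 > 130
Round 3 — cache-1, db-m crash.
  cache-1 sheds 138 req/s: no online neighbours, lost.
  db-m sheds 198 req/s: no online neighbours, lost.
No further crashes.

queue-1, queue-2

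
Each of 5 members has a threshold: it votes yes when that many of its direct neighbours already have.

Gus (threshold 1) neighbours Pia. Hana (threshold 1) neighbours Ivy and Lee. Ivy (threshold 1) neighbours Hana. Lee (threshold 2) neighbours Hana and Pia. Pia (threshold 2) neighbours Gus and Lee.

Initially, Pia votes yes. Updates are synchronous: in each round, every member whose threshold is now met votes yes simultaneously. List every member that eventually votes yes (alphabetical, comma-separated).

Gus, Pia

Round 1 — Pia votes yes (initial).
Round 2 — checking thresholds:
  Gus: 1 of 1 neighbours ≥ 1, votes yes.
  Lee: 1 of 2 neighbours < 2, not yet.
Round 3 — no new yes votes; cascade stops.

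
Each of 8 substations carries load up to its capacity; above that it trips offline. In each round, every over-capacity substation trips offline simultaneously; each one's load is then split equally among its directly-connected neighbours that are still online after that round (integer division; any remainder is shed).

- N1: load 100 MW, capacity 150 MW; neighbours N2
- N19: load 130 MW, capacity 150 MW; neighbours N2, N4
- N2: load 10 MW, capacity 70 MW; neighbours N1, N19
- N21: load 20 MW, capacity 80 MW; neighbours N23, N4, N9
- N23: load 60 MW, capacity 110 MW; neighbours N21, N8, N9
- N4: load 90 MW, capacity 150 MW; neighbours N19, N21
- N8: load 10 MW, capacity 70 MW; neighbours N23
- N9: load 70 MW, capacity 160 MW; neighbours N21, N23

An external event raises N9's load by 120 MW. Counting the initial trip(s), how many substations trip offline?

Round 1 — N9 at 190 > 160. N9 trips offline.
  N9 sheds 190 MW to N21, N23: 95 each.
    N21: 20+95 = 115 > 80
    N23: 60+95 = 155 > 110
Round 2 — N21, N23 trip offline.
  N21 sheds 115 MW to N4: 115 each.
    N4: 90+115 = 205 > 150
  N23 sheds 155 MW to N8: 155 each.
    N8: 10+155 = 165 > 70
Round 3 — N4, N8 trip offline.
  N4 sheds 205 MW to N19: 205 each.
    N19: 130+205 = 335 > 150
  N8 sheds 165 MW: no online neighbours, lost.
Round 4 — N19 trips offline.
  N19 sheds 335 MW to N2: 335 each.
    N2: 10+335 = 345 > 70
Round 5 — N2 trips offline.
  N2 sheds 345 MW to N1: 345 each.
    N1: 100+345 = 445 > 150
Round 6 — N1 trips offline.
  N1 sheds 445 MW: no online neighbours, lost.
No further trips.

8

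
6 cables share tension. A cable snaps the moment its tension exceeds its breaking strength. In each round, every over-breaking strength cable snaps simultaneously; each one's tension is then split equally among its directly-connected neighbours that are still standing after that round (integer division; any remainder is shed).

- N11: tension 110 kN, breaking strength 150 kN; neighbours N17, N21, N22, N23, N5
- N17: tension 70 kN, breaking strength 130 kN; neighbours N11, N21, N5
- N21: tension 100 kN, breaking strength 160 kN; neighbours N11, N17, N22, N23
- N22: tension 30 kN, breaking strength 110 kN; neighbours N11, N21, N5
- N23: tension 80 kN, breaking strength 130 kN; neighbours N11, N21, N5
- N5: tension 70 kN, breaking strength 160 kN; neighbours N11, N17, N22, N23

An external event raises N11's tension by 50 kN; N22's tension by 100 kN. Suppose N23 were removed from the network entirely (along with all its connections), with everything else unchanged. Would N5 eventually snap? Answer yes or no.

With N23 removed:
Round 1 — N11 at 160 > 150; N22 at 130 > 110. N11, N22 snap.
  N11 sheds 160 kN to N17, N21, N5: 53 each (1 lost).
    N17: 70+53 = 123 ≤ 130
    N21: 100+53 = 153 ≤ 160
    N5: 70+53 = 123 ≤ 160
  N22 sheds 130 kN to N21, N5: 65 each.
    N21: 153+65 = 218 > 160
    N5: 123+65 = 188 > 160
Round 2 — N21, N5 snap.
  N21 sheds 218 kN to N17: 218 each.
    N17: 123+218 = 341 > 130
  N5 sheds 188 kN to N17: 188 each.
    N17: 341+188 = 529 > 130
Round 3 — N17 snaps.
  N17 sheds 529 kN: no online neighbours, lost.
No further breaks.

yes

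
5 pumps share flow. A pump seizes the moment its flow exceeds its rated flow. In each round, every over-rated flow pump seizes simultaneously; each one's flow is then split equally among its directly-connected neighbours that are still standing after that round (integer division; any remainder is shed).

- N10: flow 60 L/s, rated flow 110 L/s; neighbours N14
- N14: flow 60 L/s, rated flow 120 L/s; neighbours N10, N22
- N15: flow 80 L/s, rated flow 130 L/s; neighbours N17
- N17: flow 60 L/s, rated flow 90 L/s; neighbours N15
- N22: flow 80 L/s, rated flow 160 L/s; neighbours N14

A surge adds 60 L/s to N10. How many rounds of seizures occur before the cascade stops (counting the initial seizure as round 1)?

3

Round 1 — N10 at 120 > 110. N10 seizes.
  N10 sheds 120 L/s to N14: 120 each.
    N14: 60+120 = 180 > 120
Round 2 — N14 seizes.
  N14 sheds 180 L/s to N22: 180 each.
    N22: 80+180 = 260 > 160
Round 3 — N22 seizes.
  N22 sheds 260 L/s: no online neighbours, lost.
No further seizures.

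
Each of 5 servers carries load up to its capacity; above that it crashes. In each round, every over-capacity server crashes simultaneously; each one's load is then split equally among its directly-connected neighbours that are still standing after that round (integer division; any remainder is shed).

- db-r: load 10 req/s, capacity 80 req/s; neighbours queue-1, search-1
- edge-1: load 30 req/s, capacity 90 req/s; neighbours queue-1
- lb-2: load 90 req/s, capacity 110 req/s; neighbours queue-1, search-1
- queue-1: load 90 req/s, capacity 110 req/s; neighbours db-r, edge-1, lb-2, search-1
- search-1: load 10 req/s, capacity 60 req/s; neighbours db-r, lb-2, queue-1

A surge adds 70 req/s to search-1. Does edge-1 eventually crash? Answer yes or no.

no

Round 1 — search-1 at 80 > 60. search-1 crashes.
  search-1 sheds 80 req/s to db-r, lb-2, queue-1: 26 each (2 lost).
    db-r: 10+26 = 36 ≤ 80
    lb-2: 90+26 = 116 > 110
    queue-1: 90+26 = 116 > 110
Round 2 — lb-2, queue-1 crash.
  lb-2 sheds 116 req/s: no online neighbours, lost.
  queue-1 sheds 116 req/s to db-r, edge-1: 58 each.
    db-r: 36+58 = 94 > 80
    edge-1: 30+58 = 88 ≤ 90
Round 3 — db-r crashes.
  db-r sheds 94 req/s: no online neighbours, lost.
No further crashes.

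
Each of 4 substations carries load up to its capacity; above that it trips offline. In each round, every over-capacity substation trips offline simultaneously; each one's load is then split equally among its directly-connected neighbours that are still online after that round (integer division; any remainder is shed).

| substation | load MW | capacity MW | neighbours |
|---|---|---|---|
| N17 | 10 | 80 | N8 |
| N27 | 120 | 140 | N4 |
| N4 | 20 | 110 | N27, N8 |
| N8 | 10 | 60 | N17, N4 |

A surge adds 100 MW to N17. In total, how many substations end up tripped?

Round 1 — N17 at 110 > 80. N17 trips offline.
  N17 sheds 110 MW to N8: 110 each.
    N8: 10+110 = 120 > 60
Round 2 — N8 trips offline.
  N8 sheds 120 MW to N4: 120 each.
    N4: 20+120 = 140 > 110
Round 3 — N4 trips offline.
  N4 sheds 140 MW to N27: 140 each.
    N27: 120+140 = 260 > 140
Round 4 — N27 trips offline.
  N27 sheds 260 MW: no online neighbours, lost.
No further trips.

4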